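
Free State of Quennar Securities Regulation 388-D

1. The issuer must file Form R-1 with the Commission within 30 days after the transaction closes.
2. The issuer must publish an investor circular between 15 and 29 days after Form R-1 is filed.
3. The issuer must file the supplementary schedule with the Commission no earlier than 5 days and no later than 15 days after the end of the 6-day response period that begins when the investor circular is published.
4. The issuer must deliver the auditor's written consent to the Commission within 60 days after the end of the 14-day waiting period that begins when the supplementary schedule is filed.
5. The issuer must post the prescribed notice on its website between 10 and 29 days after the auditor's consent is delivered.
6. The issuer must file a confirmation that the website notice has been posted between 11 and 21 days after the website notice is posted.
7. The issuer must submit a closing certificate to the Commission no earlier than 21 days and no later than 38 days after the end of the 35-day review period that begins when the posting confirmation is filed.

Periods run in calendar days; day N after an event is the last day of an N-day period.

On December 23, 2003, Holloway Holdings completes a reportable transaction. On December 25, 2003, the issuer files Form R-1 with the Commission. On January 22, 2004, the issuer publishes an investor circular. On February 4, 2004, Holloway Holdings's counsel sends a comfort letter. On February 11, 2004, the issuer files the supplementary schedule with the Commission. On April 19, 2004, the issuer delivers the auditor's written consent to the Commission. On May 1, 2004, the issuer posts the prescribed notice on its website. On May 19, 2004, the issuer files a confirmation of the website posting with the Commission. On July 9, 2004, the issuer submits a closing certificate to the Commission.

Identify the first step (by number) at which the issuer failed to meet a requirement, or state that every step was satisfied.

Step 7

Step 1 — counting 30 days from December 23, 2003 (when the transaction closes) gives a deadline of January 22, 2004; done December 25, 2003 — timely.
Step 2 — 15 and 29 days from December 25, 2003 (when Form R-1 is filed) are January 9, 2004 and January 23, 2004 respectively; January 22, 2004 falls inside that range.
Step 3 — 5 and 15 days from January 28, 2004 (end of the 6-day response period, which began when the investor circular is published on January 22, 2004) are February 2, 2004 and February 12, 2004 respectively; done February 11, 2004, which is between those dates.
Step 4 — counting 60 days from February 25, 2004 (end of the 14-day waiting period, which began when the supplementary schedule is filed on February 11, 2004) gives a deadline of April 25, 2004; April 19, 2004 is within that limit.
Step 5 — 10 and 29 days from April 19, 2004 (when the auditor's consent is delivered) are April 29, 2004 and May 18, 2004 respectively; May 1, 2004 falls inside that range.
Step 6 — 11 and 21 days from May 1, 2004 (when the website notice is posted) are May 12, 2004 and May 22, 2004 respectively; done May 19, 2004 — within the window.
Step 7 — 21 and 38 days from June 23, 2004 (end of the 35-day review period, which began when the posting confirmation is filed on May 19, 2004) are July 14, 2004 and July 31, 2004 respectively; done July 9, 2004 — 5 days before the window opened.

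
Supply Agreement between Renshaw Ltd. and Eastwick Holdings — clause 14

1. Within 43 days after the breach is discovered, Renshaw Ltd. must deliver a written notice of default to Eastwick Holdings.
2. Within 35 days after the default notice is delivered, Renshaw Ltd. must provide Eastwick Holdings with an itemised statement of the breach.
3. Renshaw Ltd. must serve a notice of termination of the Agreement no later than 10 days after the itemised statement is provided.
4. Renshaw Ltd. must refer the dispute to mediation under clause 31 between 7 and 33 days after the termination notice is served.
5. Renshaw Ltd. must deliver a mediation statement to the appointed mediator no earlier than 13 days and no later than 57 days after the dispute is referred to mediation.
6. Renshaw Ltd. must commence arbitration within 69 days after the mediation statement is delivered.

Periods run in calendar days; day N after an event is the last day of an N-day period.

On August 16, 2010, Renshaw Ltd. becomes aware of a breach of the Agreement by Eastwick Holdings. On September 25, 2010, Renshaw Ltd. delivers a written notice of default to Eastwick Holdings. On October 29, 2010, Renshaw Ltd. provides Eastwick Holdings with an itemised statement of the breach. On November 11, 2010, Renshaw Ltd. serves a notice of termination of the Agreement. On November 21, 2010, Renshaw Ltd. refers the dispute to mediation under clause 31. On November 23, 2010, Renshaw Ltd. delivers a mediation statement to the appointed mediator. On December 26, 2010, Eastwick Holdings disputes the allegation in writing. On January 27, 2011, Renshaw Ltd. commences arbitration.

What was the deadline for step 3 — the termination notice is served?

November 8, 2010

Step 3 runs from October 29, 2010, when the itemised statement is provided. 10 days after October 29, 2010 is November 8, 2010.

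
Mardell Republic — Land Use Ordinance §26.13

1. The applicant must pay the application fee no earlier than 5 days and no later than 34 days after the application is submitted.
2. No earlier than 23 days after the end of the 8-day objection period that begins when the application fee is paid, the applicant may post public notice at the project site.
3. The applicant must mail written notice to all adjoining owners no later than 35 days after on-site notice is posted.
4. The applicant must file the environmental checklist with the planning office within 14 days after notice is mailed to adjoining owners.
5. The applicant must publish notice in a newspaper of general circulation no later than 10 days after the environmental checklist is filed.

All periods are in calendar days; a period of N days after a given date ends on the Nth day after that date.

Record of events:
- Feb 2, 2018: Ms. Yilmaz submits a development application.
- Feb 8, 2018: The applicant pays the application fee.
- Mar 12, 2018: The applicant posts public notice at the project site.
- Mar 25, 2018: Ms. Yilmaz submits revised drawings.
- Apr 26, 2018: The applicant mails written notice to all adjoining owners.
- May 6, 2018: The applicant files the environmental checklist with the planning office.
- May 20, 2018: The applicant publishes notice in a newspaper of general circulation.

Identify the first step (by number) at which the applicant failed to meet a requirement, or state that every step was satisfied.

Step 3

(1) the permitted window runs from Feb 2, 2018 + 5 = Feb 7, 2018 to Feb 2, 2018 + 34 = Mar 8, 2018; done Feb 8, 2018, which is between those dates.
(2) permitted from Feb 16, 2018 + 23 days = Mar 11, 2018 onward; done Mar 12, 2018, after the minimum wait.
(3) due by Mar 12, 2018 + 35 days = Apr 16, 2018; done Apr 26, 2018 — 10 days late.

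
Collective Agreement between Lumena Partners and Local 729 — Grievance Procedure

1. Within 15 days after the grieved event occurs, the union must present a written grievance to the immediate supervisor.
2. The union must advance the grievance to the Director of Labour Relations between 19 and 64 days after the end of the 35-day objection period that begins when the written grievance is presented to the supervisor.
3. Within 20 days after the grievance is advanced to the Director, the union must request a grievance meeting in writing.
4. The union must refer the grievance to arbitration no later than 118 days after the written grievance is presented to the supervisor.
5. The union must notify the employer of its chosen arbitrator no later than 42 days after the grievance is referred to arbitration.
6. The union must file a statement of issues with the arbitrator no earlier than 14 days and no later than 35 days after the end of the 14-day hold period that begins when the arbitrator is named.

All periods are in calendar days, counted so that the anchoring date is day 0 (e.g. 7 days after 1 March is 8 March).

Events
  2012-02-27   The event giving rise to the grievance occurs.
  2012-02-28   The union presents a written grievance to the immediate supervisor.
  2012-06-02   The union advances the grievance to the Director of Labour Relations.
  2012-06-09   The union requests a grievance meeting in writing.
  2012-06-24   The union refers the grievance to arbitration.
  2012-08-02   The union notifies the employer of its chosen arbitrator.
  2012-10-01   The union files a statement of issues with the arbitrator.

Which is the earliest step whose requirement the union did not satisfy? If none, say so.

Step 6

(1) due by 2012-02-27 + 15 days = 2012-03-13; completed 2012-02-28, before the deadline.
(2) the permitted window runs from 2012-04-03 + 19 = 2012-04-22 to 2012-04-03 + 64 = 2012-06-06; 2012-06-02 falls inside that range.
(3) due by 2012-06-02 + 20 days = 2012-06-22; 2012-06-09 is within that limit.
(4) due by 2012-02-28 + 118 days = 2012-06-25; 2012-06-24 is within that limit.
(5) due by 2012-06-24 + 42 days = 2012-08-05; done 2012-08-02 — timely.
(6) the permitted window runs from 2012-08-16 + 14 = 2012-08-30 to 2012-08-16 + 35 = 2012-09-20; 2012-10-01 is 11 days past the end of the window.
The procedure was therefore not followed at step 6.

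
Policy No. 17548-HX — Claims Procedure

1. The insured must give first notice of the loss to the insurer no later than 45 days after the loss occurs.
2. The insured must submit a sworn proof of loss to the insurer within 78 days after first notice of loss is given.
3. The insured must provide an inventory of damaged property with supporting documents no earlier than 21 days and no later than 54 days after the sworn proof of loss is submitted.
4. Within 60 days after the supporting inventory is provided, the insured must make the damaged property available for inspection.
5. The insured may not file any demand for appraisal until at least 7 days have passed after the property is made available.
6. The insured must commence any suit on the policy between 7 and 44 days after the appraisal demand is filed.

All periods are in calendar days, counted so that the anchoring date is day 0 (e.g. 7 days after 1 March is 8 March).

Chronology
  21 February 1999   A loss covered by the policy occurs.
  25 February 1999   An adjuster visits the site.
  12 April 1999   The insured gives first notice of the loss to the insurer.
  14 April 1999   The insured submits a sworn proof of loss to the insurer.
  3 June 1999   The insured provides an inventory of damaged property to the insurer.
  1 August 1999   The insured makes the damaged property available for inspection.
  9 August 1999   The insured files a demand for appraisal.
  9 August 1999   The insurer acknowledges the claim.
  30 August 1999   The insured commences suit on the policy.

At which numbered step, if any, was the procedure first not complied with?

Step 1

Step 1 — counting 45 days from 21 February 1999 (when the loss occurs) gives a deadline of 7 April 1999; not done until 12 April 1999, 5 days after the deadline.
Later steps need not be reached.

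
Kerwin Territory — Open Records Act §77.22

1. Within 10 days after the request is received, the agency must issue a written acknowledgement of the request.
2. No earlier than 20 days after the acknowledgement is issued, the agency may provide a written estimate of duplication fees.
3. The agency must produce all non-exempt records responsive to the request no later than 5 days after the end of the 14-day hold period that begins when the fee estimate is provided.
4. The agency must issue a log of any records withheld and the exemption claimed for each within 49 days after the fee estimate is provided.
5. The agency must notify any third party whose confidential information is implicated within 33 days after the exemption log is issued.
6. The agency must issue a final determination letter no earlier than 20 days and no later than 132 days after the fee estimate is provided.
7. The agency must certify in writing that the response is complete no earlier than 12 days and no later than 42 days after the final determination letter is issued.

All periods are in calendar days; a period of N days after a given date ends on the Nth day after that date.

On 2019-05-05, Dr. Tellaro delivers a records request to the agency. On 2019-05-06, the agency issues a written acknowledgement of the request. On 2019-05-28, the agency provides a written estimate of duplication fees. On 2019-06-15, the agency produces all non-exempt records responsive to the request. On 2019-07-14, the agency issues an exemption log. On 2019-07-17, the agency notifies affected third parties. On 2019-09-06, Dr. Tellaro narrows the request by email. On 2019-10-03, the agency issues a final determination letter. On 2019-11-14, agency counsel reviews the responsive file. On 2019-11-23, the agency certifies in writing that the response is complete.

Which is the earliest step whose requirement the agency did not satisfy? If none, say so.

Step 7

(1) due by 2019-05-05 + 10 days = 2019-05-15; 2019-05-06 is within that limit.
(2) permitted from 2019-05-06 + 20 days = 2019-05-26 onward; done 2019-05-28, after the minimum wait.
(3) due by 2019-06-11 + 5 days = 2019-06-16; 2019-06-15 is within that limit.
(4) due by 2019-05-28 + 49 days = 2019-07-16; 2019-07-14 is within that limit.
(5) due by 2019-07-14 + 33 days = 2019-08-16; 2019-07-17 is within that limit.
(6) the permitted window runs from 2019-05-28 + 20 = 2019-06-17 to 2019-05-28 + 132 = 2019-10-07; 2019-10-03 falls inside that range.
(7) the permitted window runs from 2019-10-03 + 12 = 2019-10-15 to 2019-10-03 + 42 = 2019-11-14; done 2019-11-23 — 9 days after the window closed.
No need to go further; step 7 was not satisfied.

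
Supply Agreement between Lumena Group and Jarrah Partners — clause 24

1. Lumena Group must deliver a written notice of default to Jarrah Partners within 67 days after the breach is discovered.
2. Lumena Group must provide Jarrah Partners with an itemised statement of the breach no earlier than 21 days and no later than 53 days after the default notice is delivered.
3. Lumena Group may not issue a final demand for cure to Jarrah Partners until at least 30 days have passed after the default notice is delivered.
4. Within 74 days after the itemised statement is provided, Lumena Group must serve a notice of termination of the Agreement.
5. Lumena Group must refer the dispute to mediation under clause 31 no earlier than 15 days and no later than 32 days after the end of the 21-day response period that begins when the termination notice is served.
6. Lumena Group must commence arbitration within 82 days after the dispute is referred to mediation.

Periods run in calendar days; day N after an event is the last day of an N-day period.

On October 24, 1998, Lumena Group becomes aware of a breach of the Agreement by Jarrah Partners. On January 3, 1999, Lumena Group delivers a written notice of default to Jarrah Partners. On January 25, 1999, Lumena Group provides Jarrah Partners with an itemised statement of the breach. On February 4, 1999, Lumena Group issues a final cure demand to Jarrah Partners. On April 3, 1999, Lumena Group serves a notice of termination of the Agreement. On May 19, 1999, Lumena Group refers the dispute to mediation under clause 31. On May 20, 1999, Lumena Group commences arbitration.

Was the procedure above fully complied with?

No

(1) due by October 24, 1998 + 67 days = December 30, 1998; done January 3, 1999 — 4 days late.
No need to go further; step 1 was not satisfied.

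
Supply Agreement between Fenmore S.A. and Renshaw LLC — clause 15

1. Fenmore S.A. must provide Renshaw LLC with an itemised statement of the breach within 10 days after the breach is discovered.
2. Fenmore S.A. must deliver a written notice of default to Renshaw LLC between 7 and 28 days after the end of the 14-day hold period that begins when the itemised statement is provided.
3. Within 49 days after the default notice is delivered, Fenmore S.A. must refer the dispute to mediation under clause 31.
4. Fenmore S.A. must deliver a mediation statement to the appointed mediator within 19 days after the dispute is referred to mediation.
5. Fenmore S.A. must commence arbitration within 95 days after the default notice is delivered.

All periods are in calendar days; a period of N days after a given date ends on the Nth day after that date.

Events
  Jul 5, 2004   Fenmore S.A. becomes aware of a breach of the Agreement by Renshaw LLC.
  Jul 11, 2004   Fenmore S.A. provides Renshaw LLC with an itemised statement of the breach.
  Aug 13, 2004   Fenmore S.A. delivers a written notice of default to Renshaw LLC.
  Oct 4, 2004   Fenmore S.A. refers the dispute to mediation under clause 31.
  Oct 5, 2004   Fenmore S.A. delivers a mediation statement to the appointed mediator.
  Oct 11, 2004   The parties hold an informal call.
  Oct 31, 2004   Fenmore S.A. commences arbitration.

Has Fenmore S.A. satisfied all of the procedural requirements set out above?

(1) due by Jul 5, 2004 + 10 days = Jul 15, 2004; Jul 11, 2004 is within that limit.
(2) the permitted window runs from Jul 25, 2004 + 7 = Aug 1, 2004 to Jul 25, 2004 + 28 = Aug 22, 2004; done Aug 13, 2004, which is between those dates.
(3) due by Aug 13, 2004 + 49 days = Oct 1, 2004; Oct 4, 2004 misses that deadline by 3 days.
The procedure was therefore not followed at step 3.

No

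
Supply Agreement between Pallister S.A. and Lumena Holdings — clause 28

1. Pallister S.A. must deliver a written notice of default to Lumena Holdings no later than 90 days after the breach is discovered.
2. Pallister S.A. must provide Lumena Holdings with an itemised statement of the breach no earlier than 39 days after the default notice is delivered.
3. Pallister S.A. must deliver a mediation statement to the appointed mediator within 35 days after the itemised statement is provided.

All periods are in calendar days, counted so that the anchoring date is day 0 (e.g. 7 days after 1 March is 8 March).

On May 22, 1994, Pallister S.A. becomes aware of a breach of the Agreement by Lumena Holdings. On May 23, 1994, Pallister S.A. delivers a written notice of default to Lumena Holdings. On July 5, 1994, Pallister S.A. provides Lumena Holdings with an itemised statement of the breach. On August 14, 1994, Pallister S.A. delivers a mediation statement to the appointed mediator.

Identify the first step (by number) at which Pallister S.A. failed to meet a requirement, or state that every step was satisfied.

Step 3

Step 1: 90 days after May 22, 1994 (when the breach is discovered) is August 20, 1994; May 23, 1994 is within that limit.
Step 2: the earliest permitted date is 39 days after May 23, 1994 (when the default notice is delivered), i.e. July 1, 1994; July 5, 1994 is on or after that date.
Step 3: 35 days after July 5, 1994 (when the itemised statement is provided) is August 9, 1994; August 14, 1994 misses that deadline by 5 days.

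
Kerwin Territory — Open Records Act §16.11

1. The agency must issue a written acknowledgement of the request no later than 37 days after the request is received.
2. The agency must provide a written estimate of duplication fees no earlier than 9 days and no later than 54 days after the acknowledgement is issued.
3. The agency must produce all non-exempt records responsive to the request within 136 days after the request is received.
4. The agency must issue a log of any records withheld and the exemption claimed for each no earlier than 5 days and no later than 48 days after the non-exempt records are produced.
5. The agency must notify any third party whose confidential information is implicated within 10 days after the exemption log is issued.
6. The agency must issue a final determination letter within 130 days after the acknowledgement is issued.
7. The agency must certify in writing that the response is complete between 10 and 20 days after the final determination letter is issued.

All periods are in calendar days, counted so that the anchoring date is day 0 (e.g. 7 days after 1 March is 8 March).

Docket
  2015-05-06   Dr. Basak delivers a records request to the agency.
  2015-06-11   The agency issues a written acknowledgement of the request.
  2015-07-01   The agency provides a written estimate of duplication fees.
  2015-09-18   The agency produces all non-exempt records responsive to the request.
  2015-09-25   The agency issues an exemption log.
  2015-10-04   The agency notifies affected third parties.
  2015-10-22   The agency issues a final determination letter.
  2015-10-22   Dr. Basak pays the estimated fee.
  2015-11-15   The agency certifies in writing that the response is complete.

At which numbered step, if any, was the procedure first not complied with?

Step 1: 37 days after 2015-05-06 (when the request is received) is 2015-06-12; done 2015-06-11 — timely.
Step 2: the window is 9–54 days after 2015-06-11 (when the acknowledgement is issued), so 2015-06-20 through 2015-08-04; 2015-07-01 falls inside that range.
Step 3: 136 days after 2015-05-06 (when the request is received) is 2015-09-19; 2015-09-18 is within that limit.
Step 4: the window is 5–48 days after 2015-09-18 (when the non-exempt records are produced), so 2015-09-23 through 2015-11-05; done 2015-09-25 — within the window.
Step 5: 10 days after 2015-09-25 (when the exemption log is issued) is 2015-10-05; completed 2015-10-04, before the deadline.
Step 6: 130 days after 2015-06-11 (when the acknowledgement is issued) is 2015-10-19; not done until 2015-10-22, 3 days after the deadline.
Later steps need not be reached.

Step 6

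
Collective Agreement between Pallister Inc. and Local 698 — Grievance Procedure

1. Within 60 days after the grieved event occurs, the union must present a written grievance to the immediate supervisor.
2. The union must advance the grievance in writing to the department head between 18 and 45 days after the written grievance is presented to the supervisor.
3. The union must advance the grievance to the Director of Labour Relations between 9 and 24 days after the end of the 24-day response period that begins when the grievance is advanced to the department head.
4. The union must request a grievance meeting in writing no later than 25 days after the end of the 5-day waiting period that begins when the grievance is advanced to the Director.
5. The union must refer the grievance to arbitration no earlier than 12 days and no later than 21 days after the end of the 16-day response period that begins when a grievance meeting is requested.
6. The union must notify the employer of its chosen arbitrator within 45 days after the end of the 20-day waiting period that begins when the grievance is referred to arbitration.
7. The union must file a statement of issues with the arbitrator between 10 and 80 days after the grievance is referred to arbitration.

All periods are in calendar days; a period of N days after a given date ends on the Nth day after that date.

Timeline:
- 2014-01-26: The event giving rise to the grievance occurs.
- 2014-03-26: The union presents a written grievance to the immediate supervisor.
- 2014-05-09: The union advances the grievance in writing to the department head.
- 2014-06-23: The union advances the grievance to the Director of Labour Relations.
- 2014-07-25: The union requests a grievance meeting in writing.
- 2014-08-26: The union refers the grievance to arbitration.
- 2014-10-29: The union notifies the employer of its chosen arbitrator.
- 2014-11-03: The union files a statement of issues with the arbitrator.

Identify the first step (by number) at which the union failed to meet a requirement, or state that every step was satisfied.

Step 4

Step 1: 60 days after 2014-01-26 (when the grieved event occurs) is 2014-03-27; completed 2014-03-26, before the deadline.
Step 2: the window is 18–45 days after 2014-03-26 (when the written grievance is presented to the supervisor), so 2014-04-13 through 2014-05-10; 2014-05-09 falls inside that range.
Step 3: the window is 9–24 days after 2014-06-02 (end of the 24-day response period, which began when the grievance is advanced to the department head on 2014-05-09), so 2014-06-11 through 2014-06-26; done 2014-06-23, which is between those dates.
Step 4: 25 days after 2014-06-28 (end of the 5-day waiting period, which began when the grievance is advanced to the Director on 2014-06-23) is 2014-07-23; done 2014-07-25 — 2 days late.
The analysis stops there.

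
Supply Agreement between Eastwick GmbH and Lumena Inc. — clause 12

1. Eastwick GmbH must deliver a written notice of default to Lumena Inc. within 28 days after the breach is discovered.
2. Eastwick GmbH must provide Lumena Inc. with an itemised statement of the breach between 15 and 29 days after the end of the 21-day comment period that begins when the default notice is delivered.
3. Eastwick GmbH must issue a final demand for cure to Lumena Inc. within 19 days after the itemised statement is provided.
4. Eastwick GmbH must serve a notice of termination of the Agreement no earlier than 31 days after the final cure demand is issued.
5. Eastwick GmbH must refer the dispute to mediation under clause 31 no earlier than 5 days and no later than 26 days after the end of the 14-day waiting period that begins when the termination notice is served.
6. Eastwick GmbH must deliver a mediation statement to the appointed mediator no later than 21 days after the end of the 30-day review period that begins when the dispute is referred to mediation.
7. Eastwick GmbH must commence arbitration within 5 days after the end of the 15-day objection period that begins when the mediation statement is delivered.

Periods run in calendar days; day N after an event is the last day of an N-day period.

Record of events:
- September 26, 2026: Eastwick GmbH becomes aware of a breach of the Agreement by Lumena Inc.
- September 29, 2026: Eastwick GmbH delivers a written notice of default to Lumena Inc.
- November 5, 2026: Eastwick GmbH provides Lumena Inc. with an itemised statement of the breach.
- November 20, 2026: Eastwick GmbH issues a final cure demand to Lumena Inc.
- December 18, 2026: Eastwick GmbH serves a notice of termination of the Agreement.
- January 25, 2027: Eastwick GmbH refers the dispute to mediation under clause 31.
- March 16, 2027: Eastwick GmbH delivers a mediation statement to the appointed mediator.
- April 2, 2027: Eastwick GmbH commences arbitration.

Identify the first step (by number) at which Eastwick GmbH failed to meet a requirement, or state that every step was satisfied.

Step 4

(1) due by September 26, 2026 + 28 days = October 24, 2026; September 29, 2026 is within that limit.
(2) the permitted window runs from October 20, 2026 + 15 = November 4, 2026 to October 20, 2026 + 29 = November 18, 2026; done November 5, 2026 — within the window.
(3) due by November 5, 2026 + 19 days = November 24, 2026; November 20, 2026 is within that limit.
(4) permitted from November 20, 2026 + 31 days = December 21, 2026 onward; acted on December 18, 2026, 3 days prematurely.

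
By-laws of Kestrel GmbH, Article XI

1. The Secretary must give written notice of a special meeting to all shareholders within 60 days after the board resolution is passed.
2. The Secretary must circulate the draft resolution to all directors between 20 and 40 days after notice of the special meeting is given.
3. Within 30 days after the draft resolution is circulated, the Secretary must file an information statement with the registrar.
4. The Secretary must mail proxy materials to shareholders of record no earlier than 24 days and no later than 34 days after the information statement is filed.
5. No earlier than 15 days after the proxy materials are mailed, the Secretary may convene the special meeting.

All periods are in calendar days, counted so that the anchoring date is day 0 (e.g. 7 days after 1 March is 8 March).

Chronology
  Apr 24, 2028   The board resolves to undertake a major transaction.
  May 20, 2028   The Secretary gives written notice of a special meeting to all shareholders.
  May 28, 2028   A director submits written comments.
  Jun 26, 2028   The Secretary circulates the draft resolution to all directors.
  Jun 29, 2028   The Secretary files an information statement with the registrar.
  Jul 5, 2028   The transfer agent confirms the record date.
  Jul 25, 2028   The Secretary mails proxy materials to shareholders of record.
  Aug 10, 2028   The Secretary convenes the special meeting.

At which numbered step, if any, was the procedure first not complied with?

Step 1: 60 days after Apr 24, 2028 (when the board resolution is passed) is Jun 23, 2028; completed May 20, 2028, before the deadline.
Step 2: the window is 20–40 days after May 20, 2028 (when notice of the special meeting is given), so Jun 9, 2028 through Jun 29, 2028; done Jun 26, 2028 — within the window.
Step 3: 30 days after Jun 26, 2028 (when the draft resolution is circulated) is Jul 26, 2028; done Jun 29, 2028 — timely.
Step 4: the window is 24–34 days after Jun 29, 2028 (when the information statement is filed), so Jul 23, 2028 through Aug 2, 2028; done Jul 25, 2028 — within the window.
Step 5: the earliest permitted date is 15 days after Jul 25, 2028 (when the proxy materials are mailed), i.e. Aug 9, 2028; done Aug 10, 2028, after the minimum wait.

None — every step was satisfied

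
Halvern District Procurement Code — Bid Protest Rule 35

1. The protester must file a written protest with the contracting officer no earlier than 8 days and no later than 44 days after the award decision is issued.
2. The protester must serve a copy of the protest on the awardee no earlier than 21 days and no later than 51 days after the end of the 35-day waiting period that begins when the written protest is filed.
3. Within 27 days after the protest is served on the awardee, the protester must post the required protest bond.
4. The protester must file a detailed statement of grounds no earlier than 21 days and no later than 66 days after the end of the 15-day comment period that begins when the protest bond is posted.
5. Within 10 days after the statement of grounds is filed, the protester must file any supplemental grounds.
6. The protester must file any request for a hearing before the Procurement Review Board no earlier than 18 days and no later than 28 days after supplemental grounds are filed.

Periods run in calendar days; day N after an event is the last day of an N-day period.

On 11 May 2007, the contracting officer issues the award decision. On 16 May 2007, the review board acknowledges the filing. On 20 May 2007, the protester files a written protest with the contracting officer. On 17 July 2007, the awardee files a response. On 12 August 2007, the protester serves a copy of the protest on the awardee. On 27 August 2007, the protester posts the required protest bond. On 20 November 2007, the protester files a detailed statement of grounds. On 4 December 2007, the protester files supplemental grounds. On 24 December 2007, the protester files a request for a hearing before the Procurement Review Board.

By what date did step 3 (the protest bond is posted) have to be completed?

8 September 2007

Step 3 runs from 12 August 2007, when the protest is served on the awardee. 27 days after 12 August 2007 is 8 September 2007.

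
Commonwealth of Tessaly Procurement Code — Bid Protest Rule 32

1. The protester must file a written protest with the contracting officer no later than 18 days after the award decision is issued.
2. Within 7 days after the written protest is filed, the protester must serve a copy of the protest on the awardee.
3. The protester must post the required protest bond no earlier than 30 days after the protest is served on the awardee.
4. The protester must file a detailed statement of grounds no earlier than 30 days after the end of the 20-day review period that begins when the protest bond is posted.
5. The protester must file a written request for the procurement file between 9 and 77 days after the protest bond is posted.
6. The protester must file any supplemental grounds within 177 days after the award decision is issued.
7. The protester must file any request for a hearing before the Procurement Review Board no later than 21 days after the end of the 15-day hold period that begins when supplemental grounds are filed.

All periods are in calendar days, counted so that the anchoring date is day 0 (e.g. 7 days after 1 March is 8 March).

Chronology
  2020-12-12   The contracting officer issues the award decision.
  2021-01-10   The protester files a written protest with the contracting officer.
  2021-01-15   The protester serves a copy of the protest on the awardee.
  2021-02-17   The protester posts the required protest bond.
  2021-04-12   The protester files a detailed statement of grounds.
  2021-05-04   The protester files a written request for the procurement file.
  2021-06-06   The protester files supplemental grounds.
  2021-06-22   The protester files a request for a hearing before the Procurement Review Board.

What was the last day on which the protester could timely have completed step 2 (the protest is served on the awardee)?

2021-01-17

Step 2 runs from 2021-01-10, when the written protest is filed. 7 days after 2021-01-10 is 2021-01-17.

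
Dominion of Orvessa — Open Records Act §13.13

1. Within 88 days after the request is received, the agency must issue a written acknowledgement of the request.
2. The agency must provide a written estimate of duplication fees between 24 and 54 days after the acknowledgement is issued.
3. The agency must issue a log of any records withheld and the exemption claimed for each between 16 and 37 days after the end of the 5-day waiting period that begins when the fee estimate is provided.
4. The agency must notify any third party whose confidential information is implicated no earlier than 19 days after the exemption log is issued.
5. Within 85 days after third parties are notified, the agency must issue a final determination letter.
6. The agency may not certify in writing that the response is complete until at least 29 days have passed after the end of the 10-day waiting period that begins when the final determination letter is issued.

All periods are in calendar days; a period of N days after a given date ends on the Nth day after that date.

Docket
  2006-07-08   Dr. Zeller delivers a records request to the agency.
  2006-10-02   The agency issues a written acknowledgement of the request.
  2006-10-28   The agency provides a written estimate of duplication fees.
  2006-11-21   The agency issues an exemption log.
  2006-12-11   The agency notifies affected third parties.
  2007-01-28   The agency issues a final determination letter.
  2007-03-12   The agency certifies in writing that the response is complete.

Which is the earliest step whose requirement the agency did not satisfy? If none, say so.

Step 1 — counting 88 days from 2006-07-08 (when the request is received) gives a deadline of 2006-10-04; 2006-10-02 is within that limit.
Step 2 — 24 and 54 days from 2006-10-02 (when the acknowledgement is issued) are 2006-10-26 and 2006-11-25 respectively; done 2006-10-28 — within the window.
Step 3 — 16 and 37 days from 2006-11-02 (end of the 5-day waiting period, which began when the fee estimate is provided on 2006-10-28) are 2006-11-18 and 2006-12-09 respectively; done 2006-11-21, which is between those dates.
Step 4 — must wait 19 days from 2006-11-21 (when the exemption log is issued), so not before 2006-12-10; 2006-12-11 is on or after that date.
Step 5 — counting 85 days from 2006-12-11 (when third parties are notified) gives a deadline of 2007-03-06; 2007-01-28 is within that limit.
Step 6 — must wait 29 days from 2007-02-07 (end of the 10-day waiting period, which began when the final determination letter is issued on 2007-01-28), so not before 2007-03-08; 2007-03-12 is on or after that date.

None — every step was satisfied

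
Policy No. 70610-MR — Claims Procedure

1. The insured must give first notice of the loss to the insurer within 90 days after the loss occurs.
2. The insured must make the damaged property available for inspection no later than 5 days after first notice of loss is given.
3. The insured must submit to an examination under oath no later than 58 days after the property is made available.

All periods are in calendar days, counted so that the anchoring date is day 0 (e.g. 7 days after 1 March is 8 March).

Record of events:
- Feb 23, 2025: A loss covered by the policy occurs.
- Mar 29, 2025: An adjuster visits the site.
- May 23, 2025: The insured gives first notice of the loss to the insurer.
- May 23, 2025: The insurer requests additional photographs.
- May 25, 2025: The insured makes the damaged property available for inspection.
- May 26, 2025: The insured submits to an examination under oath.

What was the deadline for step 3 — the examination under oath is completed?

Jul 22, 2025

Step 3 runs from May 25, 2025, when the property is made available. 58 days after May 25, 2025 is Jul 22, 2025.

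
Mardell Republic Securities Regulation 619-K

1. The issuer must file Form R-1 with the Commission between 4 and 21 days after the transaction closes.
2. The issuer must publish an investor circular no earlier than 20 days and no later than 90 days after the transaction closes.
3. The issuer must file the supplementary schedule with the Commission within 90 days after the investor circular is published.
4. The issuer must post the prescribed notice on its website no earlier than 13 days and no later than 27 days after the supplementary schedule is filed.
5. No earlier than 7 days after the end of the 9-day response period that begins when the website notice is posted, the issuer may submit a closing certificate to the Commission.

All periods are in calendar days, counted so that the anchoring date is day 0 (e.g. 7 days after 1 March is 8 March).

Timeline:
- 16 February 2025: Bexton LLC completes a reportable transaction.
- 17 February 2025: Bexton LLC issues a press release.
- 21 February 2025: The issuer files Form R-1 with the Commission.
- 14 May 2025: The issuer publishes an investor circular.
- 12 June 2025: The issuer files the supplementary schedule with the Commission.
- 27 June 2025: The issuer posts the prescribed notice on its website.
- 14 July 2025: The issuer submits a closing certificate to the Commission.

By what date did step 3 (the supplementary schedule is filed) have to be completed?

12 August 2025

Step 3 runs from 14 May 2025, when the investor circular is published. 90 days after 14 May 2025 is 12 August 2025.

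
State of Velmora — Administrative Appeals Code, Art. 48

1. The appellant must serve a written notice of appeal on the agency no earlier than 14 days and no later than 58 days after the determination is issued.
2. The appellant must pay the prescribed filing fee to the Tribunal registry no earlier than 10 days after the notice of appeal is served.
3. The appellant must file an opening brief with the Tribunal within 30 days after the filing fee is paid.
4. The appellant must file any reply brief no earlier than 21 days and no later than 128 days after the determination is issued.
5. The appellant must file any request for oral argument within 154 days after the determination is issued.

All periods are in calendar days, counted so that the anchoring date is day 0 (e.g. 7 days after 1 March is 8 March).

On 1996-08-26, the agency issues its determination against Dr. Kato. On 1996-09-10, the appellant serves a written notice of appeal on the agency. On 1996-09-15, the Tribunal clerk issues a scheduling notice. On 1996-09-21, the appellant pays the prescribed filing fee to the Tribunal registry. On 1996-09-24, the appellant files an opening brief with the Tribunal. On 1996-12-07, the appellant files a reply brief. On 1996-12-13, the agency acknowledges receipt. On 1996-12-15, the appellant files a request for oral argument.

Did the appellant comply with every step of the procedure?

(1) the permitted window runs from 1996-08-26 + 14 = 1996-09-09 to 1996-08-26 + 58 = 1996-10-23; 1996-09-10 falls inside that range.
(2) permitted from 1996-09-10 + 10 days = 1996-09-20 onward; done 1996-09-21 — permitted.
(3) due by 1996-09-21 + 30 days = 1996-10-21; done 1996-09-24 — timely.
(4) the permitted window runs from 1996-08-26 + 21 = 1996-09-16 to 1996-08-26 + 128 = 1997-01-01; 1996-12-07 falls inside that range.
(5) due by 1996-08-26 + 154 days = 1997-01-27; 1996-12-15 is within that limit.

Yes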